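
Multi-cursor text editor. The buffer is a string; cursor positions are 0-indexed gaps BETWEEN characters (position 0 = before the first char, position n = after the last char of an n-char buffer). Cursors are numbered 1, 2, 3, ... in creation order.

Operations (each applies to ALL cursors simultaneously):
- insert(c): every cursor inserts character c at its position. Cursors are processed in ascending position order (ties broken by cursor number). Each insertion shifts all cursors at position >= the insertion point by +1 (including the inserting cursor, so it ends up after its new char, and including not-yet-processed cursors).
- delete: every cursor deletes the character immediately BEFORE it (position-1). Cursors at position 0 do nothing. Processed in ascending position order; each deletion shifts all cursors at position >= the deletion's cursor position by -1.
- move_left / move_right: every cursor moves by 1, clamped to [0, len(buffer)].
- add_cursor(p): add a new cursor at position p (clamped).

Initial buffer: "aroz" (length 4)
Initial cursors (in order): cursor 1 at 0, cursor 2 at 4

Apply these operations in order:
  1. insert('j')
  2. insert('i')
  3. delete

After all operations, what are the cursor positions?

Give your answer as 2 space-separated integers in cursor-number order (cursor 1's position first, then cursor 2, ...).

Answer: 1 6

Derivation:
After op 1 (insert('j')): buffer="jarozj" (len 6), cursors c1@1 c2@6, authorship 1....2
After op 2 (insert('i')): buffer="jiarozji" (len 8), cursors c1@2 c2@8, authorship 11....22
After op 3 (delete): buffer="jarozj" (len 6), cursors c1@1 c2@6, authorship 1....2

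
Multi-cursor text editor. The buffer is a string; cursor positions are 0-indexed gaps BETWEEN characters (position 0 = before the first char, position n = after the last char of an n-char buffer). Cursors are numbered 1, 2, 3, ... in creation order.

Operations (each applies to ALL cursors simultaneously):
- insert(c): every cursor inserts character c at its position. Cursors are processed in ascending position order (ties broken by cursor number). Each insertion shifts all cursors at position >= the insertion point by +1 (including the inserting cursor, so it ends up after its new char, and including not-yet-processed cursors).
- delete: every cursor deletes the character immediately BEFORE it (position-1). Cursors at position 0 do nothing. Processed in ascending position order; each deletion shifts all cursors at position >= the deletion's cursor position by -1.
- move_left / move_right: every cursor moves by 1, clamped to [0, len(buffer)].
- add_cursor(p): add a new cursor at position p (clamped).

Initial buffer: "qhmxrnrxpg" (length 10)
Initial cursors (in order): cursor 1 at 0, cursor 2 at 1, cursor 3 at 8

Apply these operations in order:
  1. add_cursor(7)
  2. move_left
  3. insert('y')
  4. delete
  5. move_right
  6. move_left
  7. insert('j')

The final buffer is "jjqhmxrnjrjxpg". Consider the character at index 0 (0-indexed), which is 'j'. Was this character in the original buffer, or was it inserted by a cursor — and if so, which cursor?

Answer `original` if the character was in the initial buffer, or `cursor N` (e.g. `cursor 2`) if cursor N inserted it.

Answer: cursor 1

Derivation:
After op 1 (add_cursor(7)): buffer="qhmxrnrxpg" (len 10), cursors c1@0 c2@1 c4@7 c3@8, authorship ..........
After op 2 (move_left): buffer="qhmxrnrxpg" (len 10), cursors c1@0 c2@0 c4@6 c3@7, authorship ..........
After op 3 (insert('y')): buffer="yyqhmxrnyryxpg" (len 14), cursors c1@2 c2@2 c4@9 c3@11, authorship 12......4.3...
After op 4 (delete): buffer="qhmxrnrxpg" (len 10), cursors c1@0 c2@0 c4@6 c3@7, authorship ..........
After op 5 (move_right): buffer="qhmxrnrxpg" (len 10), cursors c1@1 c2@1 c4@7 c3@8, authorship ..........
After op 6 (move_left): buffer="qhmxrnrxpg" (len 10), cursors c1@0 c2@0 c4@6 c3@7, authorship ..........
After op 7 (insert('j')): buffer="jjqhmxrnjrjxpg" (len 14), cursors c1@2 c2@2 c4@9 c3@11, authorship 12......4.3...
Authorship (.=original, N=cursor N): 1 2 . . . . . . 4 . 3 . . .
Index 0: author = 1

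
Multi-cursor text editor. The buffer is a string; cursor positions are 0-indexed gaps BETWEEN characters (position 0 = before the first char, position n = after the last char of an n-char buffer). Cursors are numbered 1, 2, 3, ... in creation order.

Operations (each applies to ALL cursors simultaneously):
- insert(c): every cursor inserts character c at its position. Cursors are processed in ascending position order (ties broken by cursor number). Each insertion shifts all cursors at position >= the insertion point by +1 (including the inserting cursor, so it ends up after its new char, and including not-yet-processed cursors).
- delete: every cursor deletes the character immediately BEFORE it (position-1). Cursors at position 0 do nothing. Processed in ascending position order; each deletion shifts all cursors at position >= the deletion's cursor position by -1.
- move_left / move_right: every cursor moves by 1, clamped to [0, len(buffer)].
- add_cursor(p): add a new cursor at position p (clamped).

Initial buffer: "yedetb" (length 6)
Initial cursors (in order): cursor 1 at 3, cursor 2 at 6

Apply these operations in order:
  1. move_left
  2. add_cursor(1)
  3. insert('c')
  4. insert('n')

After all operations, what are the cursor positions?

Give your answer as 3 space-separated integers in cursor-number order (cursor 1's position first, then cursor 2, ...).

After op 1 (move_left): buffer="yedetb" (len 6), cursors c1@2 c2@5, authorship ......
After op 2 (add_cursor(1)): buffer="yedetb" (len 6), cursors c3@1 c1@2 c2@5, authorship ......
After op 3 (insert('c')): buffer="ycecdetcb" (len 9), cursors c3@2 c1@4 c2@8, authorship .3.1...2.
After op 4 (insert('n')): buffer="ycnecndetcnb" (len 12), cursors c3@3 c1@6 c2@11, authorship .33.11...22.

Answer: 6 11 3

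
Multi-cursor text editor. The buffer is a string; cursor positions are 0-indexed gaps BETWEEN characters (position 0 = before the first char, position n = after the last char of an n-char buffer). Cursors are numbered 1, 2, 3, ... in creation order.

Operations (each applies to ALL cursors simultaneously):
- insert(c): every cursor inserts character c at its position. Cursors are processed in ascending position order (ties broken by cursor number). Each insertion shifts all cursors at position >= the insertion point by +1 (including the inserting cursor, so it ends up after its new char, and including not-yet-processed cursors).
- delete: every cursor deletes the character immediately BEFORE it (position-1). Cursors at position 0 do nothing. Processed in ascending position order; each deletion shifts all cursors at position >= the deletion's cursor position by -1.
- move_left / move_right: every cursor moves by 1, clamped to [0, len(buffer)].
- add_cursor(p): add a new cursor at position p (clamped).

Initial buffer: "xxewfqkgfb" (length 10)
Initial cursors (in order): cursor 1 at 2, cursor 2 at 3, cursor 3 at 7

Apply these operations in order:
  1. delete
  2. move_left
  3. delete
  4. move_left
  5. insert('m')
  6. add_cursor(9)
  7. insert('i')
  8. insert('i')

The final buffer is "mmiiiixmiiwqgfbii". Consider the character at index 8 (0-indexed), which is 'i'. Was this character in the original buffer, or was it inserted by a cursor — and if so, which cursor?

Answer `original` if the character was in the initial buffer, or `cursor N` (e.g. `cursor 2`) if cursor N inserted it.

After op 1 (delete): buffer="xwfqgfb" (len 7), cursors c1@1 c2@1 c3@4, authorship .......
After op 2 (move_left): buffer="xwfqgfb" (len 7), cursors c1@0 c2@0 c3@3, authorship .......
After op 3 (delete): buffer="xwqgfb" (len 6), cursors c1@0 c2@0 c3@2, authorship ......
After op 4 (move_left): buffer="xwqgfb" (len 6), cursors c1@0 c2@0 c3@1, authorship ......
After op 5 (insert('m')): buffer="mmxmwqgfb" (len 9), cursors c1@2 c2@2 c3@4, authorship 12.3.....
After op 6 (add_cursor(9)): buffer="mmxmwqgfb" (len 9), cursors c1@2 c2@2 c3@4 c4@9, authorship 12.3.....
After op 7 (insert('i')): buffer="mmiixmiwqgfbi" (len 13), cursors c1@4 c2@4 c3@7 c4@13, authorship 1212.33.....4
After op 8 (insert('i')): buffer="mmiiiixmiiwqgfbii" (len 17), cursors c1@6 c2@6 c3@10 c4@17, authorship 121212.333.....44
Authorship (.=original, N=cursor N): 1 2 1 2 1 2 . 3 3 3 . . . . . 4 4
Index 8: author = 3

Answer: cursor 3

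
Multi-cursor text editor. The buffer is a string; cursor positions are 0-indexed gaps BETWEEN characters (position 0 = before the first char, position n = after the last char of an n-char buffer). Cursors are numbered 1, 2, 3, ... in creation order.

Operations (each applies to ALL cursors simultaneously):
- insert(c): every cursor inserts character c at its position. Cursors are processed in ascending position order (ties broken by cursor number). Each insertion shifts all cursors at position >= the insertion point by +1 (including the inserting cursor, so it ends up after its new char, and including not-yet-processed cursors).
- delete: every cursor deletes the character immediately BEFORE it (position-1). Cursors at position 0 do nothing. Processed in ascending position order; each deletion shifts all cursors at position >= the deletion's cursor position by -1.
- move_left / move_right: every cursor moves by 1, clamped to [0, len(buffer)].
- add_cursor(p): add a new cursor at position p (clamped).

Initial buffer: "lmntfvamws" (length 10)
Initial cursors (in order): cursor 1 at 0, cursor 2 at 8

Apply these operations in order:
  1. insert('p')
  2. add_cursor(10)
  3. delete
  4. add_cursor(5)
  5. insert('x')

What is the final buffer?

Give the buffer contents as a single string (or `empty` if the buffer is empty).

After op 1 (insert('p')): buffer="plmntfvampws" (len 12), cursors c1@1 c2@10, authorship 1........2..
After op 2 (add_cursor(10)): buffer="plmntfvampws" (len 12), cursors c1@1 c2@10 c3@10, authorship 1........2..
After op 3 (delete): buffer="lmntfvaws" (len 9), cursors c1@0 c2@7 c3@7, authorship .........
After op 4 (add_cursor(5)): buffer="lmntfvaws" (len 9), cursors c1@0 c4@5 c2@7 c3@7, authorship .........
After op 5 (insert('x')): buffer="xlmntfxvaxxws" (len 13), cursors c1@1 c4@7 c2@11 c3@11, authorship 1.....4..23..

Answer: xlmntfxvaxxws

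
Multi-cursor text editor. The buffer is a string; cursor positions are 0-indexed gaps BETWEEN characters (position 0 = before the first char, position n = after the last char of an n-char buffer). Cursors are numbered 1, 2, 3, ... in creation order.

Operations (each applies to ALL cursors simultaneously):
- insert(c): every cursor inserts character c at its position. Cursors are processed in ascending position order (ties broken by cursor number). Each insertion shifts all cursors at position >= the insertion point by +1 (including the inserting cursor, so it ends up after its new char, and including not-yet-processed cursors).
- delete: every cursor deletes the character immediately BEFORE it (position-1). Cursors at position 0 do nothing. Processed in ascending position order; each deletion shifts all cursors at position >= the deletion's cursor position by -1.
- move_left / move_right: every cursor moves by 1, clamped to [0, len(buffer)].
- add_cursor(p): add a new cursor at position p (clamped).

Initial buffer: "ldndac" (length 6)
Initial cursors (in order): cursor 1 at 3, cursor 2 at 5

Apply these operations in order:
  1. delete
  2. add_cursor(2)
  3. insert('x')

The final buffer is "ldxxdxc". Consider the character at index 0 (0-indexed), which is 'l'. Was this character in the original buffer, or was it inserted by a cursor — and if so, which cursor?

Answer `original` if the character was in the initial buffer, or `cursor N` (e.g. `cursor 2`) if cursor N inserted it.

Answer: original

Derivation:
After op 1 (delete): buffer="lddc" (len 4), cursors c1@2 c2@3, authorship ....
After op 2 (add_cursor(2)): buffer="lddc" (len 4), cursors c1@2 c3@2 c2@3, authorship ....
After op 3 (insert('x')): buffer="ldxxdxc" (len 7), cursors c1@4 c3@4 c2@6, authorship ..13.2.
Authorship (.=original, N=cursor N): . . 1 3 . 2 .
Index 0: author = original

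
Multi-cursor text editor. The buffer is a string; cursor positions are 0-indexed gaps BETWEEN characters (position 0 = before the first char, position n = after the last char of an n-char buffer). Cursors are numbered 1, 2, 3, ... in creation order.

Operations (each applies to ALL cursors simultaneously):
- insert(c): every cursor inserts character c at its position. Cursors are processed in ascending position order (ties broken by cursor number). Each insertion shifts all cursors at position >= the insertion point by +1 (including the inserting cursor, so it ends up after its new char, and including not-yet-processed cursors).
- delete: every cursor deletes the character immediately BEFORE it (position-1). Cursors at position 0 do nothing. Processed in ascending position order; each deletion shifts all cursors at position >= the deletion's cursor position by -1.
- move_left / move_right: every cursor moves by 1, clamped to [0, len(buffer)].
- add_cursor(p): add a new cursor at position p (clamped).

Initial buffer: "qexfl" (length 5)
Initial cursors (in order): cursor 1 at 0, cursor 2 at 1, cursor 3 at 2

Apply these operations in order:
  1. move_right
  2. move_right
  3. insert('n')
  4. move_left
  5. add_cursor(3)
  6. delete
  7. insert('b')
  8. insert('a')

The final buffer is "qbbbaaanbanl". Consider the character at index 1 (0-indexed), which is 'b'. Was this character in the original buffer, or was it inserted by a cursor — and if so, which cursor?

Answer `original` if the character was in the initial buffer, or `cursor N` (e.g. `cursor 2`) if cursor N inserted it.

Answer: cursor 1

Derivation:
After op 1 (move_right): buffer="qexfl" (len 5), cursors c1@1 c2@2 c3@3, authorship .....
After op 2 (move_right): buffer="qexfl" (len 5), cursors c1@2 c2@3 c3@4, authorship .....
After op 3 (insert('n')): buffer="qenxnfnl" (len 8), cursors c1@3 c2@5 c3@7, authorship ..1.2.3.
After op 4 (move_left): buffer="qenxnfnl" (len 8), cursors c1@2 c2@4 c3@6, authorship ..1.2.3.
After op 5 (add_cursor(3)): buffer="qenxnfnl" (len 8), cursors c1@2 c4@3 c2@4 c3@6, authorship ..1.2.3.
After op 6 (delete): buffer="qnnl" (len 4), cursors c1@1 c2@1 c4@1 c3@2, authorship .23.
After op 7 (insert('b')): buffer="qbbbnbnl" (len 8), cursors c1@4 c2@4 c4@4 c3@6, authorship .124233.
After op 8 (insert('a')): buffer="qbbbaaanbanl" (len 12), cursors c1@7 c2@7 c4@7 c3@10, authorship .1241242333.
Authorship (.=original, N=cursor N): . 1 2 4 1 2 4 2 3 3 3 .
Index 1: author = 1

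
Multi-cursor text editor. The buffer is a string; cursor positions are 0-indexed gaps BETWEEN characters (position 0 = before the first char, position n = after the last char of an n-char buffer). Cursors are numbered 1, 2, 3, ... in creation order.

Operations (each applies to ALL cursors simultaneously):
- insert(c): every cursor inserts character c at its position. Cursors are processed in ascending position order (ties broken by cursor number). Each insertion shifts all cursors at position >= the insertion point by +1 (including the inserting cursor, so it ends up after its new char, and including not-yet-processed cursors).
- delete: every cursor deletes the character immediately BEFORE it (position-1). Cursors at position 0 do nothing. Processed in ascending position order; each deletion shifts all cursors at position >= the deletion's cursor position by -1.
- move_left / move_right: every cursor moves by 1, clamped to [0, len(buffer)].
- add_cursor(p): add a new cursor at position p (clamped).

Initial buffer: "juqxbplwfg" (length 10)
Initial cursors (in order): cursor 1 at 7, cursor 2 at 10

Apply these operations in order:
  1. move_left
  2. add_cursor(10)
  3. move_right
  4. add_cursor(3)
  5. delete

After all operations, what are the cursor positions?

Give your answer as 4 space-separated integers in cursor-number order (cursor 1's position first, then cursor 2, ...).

After op 1 (move_left): buffer="juqxbplwfg" (len 10), cursors c1@6 c2@9, authorship ..........
After op 2 (add_cursor(10)): buffer="juqxbplwfg" (len 10), cursors c1@6 c2@9 c3@10, authorship ..........
After op 3 (move_right): buffer="juqxbplwfg" (len 10), cursors c1@7 c2@10 c3@10, authorship ..........
After op 4 (add_cursor(3)): buffer="juqxbplwfg" (len 10), cursors c4@3 c1@7 c2@10 c3@10, authorship ..........
After op 5 (delete): buffer="juxbpw" (len 6), cursors c4@2 c1@5 c2@6 c3@6, authorship ......

Answer: 5 6 6 2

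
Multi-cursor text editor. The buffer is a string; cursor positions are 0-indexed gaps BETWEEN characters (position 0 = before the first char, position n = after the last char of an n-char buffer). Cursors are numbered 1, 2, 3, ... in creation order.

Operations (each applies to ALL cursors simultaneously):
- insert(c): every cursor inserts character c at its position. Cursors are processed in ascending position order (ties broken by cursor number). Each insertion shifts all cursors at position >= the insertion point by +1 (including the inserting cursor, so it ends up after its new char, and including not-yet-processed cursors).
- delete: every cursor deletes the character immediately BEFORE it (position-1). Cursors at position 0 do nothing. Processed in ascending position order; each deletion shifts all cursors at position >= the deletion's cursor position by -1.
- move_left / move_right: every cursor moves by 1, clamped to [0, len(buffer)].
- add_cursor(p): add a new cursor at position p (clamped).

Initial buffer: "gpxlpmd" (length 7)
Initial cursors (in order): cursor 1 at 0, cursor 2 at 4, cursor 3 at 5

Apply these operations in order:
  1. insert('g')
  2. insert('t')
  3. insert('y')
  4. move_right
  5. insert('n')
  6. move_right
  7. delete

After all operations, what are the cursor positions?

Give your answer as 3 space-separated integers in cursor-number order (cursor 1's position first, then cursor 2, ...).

Answer: 5 12 16

Derivation:
After op 1 (insert('g')): buffer="ggpxlgpgmd" (len 10), cursors c1@1 c2@6 c3@8, authorship 1....2.3..
After op 2 (insert('t')): buffer="gtgpxlgtpgtmd" (len 13), cursors c1@2 c2@8 c3@11, authorship 11....22.33..
After op 3 (insert('y')): buffer="gtygpxlgtypgtymd" (len 16), cursors c1@3 c2@10 c3@14, authorship 111....222.333..
After op 4 (move_right): buffer="gtygpxlgtypgtymd" (len 16), cursors c1@4 c2@11 c3@15, authorship 111....222.333..
After op 5 (insert('n')): buffer="gtygnpxlgtypngtymnd" (len 19), cursors c1@5 c2@13 c3@18, authorship 111.1...222.2333.3.
After op 6 (move_right): buffer="gtygnpxlgtypngtymnd" (len 19), cursors c1@6 c2@14 c3@19, authorship 111.1...222.2333.3.
After op 7 (delete): buffer="gtygnxlgtypntymn" (len 16), cursors c1@5 c2@12 c3@16, authorship 111.1..222.233.3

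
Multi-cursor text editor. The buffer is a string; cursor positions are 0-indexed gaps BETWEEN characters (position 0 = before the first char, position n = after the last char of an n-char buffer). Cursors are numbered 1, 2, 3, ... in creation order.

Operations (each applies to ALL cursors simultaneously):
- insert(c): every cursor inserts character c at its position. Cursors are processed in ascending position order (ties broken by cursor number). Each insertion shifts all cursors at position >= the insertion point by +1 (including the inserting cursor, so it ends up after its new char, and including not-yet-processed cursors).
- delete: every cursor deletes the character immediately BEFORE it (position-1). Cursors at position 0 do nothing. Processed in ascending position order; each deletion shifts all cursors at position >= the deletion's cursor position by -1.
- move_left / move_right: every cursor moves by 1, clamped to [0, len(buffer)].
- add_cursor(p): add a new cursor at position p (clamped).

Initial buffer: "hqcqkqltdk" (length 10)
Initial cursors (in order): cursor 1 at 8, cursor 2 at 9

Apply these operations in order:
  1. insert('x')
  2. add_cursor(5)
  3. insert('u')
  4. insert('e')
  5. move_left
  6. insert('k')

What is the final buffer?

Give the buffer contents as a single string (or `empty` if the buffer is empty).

Answer: hqcqkukeqltxukedxukek

Derivation:
After op 1 (insert('x')): buffer="hqcqkqltxdxk" (len 12), cursors c1@9 c2@11, authorship ........1.2.
After op 2 (add_cursor(5)): buffer="hqcqkqltxdxk" (len 12), cursors c3@5 c1@9 c2@11, authorship ........1.2.
After op 3 (insert('u')): buffer="hqcqkuqltxudxuk" (len 15), cursors c3@6 c1@11 c2@14, authorship .....3...11.22.
After op 4 (insert('e')): buffer="hqcqkueqltxuedxuek" (len 18), cursors c3@7 c1@13 c2@17, authorship .....33...111.222.
After op 5 (move_left): buffer="hqcqkueqltxuedxuek" (len 18), cursors c3@6 c1@12 c2@16, authorship .....33...111.222.
After op 6 (insert('k')): buffer="hqcqkukeqltxukedxukek" (len 21), cursors c3@7 c1@14 c2@19, authorship .....333...1111.2222.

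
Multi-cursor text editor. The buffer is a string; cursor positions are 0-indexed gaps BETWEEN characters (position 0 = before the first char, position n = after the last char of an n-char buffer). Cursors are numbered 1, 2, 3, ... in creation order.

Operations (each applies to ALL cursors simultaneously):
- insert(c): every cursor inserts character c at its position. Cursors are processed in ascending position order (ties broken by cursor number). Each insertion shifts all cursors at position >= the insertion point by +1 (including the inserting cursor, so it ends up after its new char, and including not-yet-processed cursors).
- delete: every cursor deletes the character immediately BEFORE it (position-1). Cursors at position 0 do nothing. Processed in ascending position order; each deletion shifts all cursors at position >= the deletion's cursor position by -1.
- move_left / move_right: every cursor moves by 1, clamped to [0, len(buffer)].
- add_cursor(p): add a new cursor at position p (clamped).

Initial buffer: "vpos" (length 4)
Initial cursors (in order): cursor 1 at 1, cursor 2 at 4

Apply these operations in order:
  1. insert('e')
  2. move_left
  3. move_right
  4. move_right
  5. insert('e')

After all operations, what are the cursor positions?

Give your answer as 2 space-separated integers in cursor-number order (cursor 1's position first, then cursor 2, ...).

Answer: 4 8

Derivation:
After op 1 (insert('e')): buffer="vepose" (len 6), cursors c1@2 c2@6, authorship .1...2
After op 2 (move_left): buffer="vepose" (len 6), cursors c1@1 c2@5, authorship .1...2
After op 3 (move_right): buffer="vepose" (len 6), cursors c1@2 c2@6, authorship .1...2
After op 4 (move_right): buffer="vepose" (len 6), cursors c1@3 c2@6, authorship .1...2
After op 5 (insert('e')): buffer="vepeosee" (len 8), cursors c1@4 c2@8, authorship .1.1..22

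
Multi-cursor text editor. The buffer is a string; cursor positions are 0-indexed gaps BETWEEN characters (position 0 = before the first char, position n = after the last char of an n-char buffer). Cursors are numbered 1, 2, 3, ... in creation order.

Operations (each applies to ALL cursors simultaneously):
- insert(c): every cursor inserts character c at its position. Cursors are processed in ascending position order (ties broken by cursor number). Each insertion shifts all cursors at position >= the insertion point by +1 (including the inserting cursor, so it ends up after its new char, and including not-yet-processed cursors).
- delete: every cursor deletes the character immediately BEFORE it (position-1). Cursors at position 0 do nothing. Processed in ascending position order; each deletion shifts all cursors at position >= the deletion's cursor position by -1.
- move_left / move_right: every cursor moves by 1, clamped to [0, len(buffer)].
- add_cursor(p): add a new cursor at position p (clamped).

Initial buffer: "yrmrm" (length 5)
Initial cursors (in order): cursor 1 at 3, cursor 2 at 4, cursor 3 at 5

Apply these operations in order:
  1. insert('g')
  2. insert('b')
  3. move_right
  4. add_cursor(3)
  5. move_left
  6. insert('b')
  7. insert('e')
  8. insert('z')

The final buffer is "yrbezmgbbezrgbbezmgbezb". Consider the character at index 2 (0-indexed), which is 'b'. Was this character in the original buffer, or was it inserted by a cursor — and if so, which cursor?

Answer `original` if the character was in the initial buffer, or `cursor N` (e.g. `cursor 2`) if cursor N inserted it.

Answer: cursor 4

Derivation:
After op 1 (insert('g')): buffer="yrmgrgmg" (len 8), cursors c1@4 c2@6 c3@8, authorship ...1.2.3
After op 2 (insert('b')): buffer="yrmgbrgbmgb" (len 11), cursors c1@5 c2@8 c3@11, authorship ...11.22.33
After op 3 (move_right): buffer="yrmgbrgbmgb" (len 11), cursors c1@6 c2@9 c3@11, authorship ...11.22.33
After op 4 (add_cursor(3)): buffer="yrmgbrgbmgb" (len 11), cursors c4@3 c1@6 c2@9 c3@11, authorship ...11.22.33
After op 5 (move_left): buffer="yrmgbrgbmgb" (len 11), cursors c4@2 c1@5 c2@8 c3@10, authorship ...11.22.33
After op 6 (insert('b')): buffer="yrbmgbbrgbbmgbb" (len 15), cursors c4@3 c1@7 c2@11 c3@14, authorship ..4.111.222.333
After op 7 (insert('e')): buffer="yrbemgbbergbbemgbeb" (len 19), cursors c4@4 c1@9 c2@14 c3@18, authorship ..44.1111.2222.3333
After op 8 (insert('z')): buffer="yrbezmgbbezrgbbezmgbezb" (len 23), cursors c4@5 c1@11 c2@17 c3@22, authorship ..444.11111.22222.33333
Authorship (.=original, N=cursor N): . . 4 4 4 . 1 1 1 1 1 . 2 2 2 2 2 . 3 3 3 3 3
Index 2: author = 4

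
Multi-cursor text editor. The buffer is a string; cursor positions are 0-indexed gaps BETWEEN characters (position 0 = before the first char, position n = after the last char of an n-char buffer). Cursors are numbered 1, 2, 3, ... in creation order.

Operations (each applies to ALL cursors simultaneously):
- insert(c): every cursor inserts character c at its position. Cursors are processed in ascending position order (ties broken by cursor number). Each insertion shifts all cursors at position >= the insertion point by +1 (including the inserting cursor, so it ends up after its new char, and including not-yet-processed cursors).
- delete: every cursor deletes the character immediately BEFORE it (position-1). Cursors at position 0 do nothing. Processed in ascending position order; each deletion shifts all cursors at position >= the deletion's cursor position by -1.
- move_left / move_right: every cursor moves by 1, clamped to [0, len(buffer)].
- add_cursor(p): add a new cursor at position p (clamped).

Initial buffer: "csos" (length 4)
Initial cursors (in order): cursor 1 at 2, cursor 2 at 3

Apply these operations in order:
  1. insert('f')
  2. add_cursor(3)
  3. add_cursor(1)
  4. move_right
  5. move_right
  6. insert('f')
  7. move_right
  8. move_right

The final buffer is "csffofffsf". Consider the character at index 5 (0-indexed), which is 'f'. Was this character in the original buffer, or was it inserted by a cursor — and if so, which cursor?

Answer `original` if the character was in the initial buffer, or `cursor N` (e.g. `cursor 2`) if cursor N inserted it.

Answer: cursor 2

Derivation:
After op 1 (insert('f')): buffer="csfofs" (len 6), cursors c1@3 c2@5, authorship ..1.2.
After op 2 (add_cursor(3)): buffer="csfofs" (len 6), cursors c1@3 c3@3 c2@5, authorship ..1.2.
After op 3 (add_cursor(1)): buffer="csfofs" (len 6), cursors c4@1 c1@3 c3@3 c2@5, authorship ..1.2.
After op 4 (move_right): buffer="csfofs" (len 6), cursors c4@2 c1@4 c3@4 c2@6, authorship ..1.2.
After op 5 (move_right): buffer="csfofs" (len 6), cursors c4@3 c1@5 c3@5 c2@6, authorship ..1.2.
After op 6 (insert('f')): buffer="csffofffsf" (len 10), cursors c4@4 c1@8 c3@8 c2@10, authorship ..14.213.2
After op 7 (move_right): buffer="csffofffsf" (len 10), cursors c4@5 c1@9 c3@9 c2@10, authorship ..14.213.2
After op 8 (move_right): buffer="csffofffsf" (len 10), cursors c4@6 c1@10 c2@10 c3@10, authorship ..14.213.2
Authorship (.=original, N=cursor N): . . 1 4 . 2 1 3 . 2
Index 5: author = 2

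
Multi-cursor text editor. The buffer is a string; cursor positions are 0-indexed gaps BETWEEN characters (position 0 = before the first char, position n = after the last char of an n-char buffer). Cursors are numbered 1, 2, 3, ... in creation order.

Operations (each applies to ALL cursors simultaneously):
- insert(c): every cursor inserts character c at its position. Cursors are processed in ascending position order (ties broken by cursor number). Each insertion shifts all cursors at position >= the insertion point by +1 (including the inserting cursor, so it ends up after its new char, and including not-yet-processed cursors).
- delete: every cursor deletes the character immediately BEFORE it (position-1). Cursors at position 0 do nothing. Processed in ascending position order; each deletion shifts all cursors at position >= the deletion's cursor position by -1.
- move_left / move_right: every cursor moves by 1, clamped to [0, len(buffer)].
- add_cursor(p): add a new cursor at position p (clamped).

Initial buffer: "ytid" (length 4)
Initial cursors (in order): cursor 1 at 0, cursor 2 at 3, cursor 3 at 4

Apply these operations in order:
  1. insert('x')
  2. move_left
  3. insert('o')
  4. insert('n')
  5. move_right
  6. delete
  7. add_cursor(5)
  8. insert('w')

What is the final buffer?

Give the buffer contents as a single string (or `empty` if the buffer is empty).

After op 1 (insert('x')): buffer="xytixdx" (len 7), cursors c1@1 c2@5 c3@7, authorship 1...2.3
After op 2 (move_left): buffer="xytixdx" (len 7), cursors c1@0 c2@4 c3@6, authorship 1...2.3
After op 3 (insert('o')): buffer="oxytioxdox" (len 10), cursors c1@1 c2@6 c3@9, authorship 11...22.33
After op 4 (insert('n')): buffer="onxytionxdonx" (len 13), cursors c1@2 c2@8 c3@12, authorship 111...222.333
After op 5 (move_right): buffer="onxytionxdonx" (len 13), cursors c1@3 c2@9 c3@13, authorship 111...222.333
After op 6 (delete): buffer="onytiondon" (len 10), cursors c1@2 c2@7 c3@10, authorship 11...22.33
After op 7 (add_cursor(5)): buffer="onytiondon" (len 10), cursors c1@2 c4@5 c2@7 c3@10, authorship 11...22.33
After op 8 (insert('w')): buffer="onwytiwonwdonw" (len 14), cursors c1@3 c4@7 c2@10 c3@14, authorship 111...4222.333

Answer: onwytiwonwdonw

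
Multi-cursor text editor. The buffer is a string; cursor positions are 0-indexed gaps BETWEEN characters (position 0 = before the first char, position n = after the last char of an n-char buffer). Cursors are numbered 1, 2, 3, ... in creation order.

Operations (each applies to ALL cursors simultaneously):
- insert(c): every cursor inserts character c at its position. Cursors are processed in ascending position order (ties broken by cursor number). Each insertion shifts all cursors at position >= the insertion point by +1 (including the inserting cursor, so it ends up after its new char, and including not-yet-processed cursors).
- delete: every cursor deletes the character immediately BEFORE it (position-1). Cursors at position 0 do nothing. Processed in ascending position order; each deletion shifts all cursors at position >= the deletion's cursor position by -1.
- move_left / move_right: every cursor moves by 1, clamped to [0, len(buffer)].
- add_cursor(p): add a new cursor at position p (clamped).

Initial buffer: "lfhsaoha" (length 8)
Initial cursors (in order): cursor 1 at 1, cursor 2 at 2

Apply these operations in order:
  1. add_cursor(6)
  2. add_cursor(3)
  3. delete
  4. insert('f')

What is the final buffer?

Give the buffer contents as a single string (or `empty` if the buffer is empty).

After op 1 (add_cursor(6)): buffer="lfhsaoha" (len 8), cursors c1@1 c2@2 c3@6, authorship ........
After op 2 (add_cursor(3)): buffer="lfhsaoha" (len 8), cursors c1@1 c2@2 c4@3 c3@6, authorship ........
After op 3 (delete): buffer="saha" (len 4), cursors c1@0 c2@0 c4@0 c3@2, authorship ....
After op 4 (insert('f')): buffer="fffsafha" (len 8), cursors c1@3 c2@3 c4@3 c3@6, authorship 124..3..

Answer: fffsafha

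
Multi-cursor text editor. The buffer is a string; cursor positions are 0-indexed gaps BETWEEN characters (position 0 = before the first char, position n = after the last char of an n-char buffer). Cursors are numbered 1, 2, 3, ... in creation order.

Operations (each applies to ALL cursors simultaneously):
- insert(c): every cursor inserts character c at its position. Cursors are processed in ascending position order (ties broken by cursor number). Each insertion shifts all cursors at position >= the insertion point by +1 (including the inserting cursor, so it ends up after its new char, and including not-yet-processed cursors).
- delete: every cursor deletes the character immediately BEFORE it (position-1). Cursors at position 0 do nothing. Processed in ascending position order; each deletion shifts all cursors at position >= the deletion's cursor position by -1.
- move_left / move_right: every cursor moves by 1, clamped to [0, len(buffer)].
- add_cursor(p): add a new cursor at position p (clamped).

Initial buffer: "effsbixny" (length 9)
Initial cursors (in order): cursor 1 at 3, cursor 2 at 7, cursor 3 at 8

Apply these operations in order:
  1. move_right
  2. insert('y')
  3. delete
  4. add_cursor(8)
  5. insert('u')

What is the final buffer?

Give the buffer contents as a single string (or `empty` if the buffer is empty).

Answer: effsubixnuuyu

Derivation:
After op 1 (move_right): buffer="effsbixny" (len 9), cursors c1@4 c2@8 c3@9, authorship .........
After op 2 (insert('y')): buffer="effsybixnyyy" (len 12), cursors c1@5 c2@10 c3@12, authorship ....1....2.3
After op 3 (delete): buffer="effsbixny" (len 9), cursors c1@4 c2@8 c3@9, authorship .........
After op 4 (add_cursor(8)): buffer="effsbixny" (len 9), cursors c1@4 c2@8 c4@8 c3@9, authorship .........
After op 5 (insert('u')): buffer="effsubixnuuyu" (len 13), cursors c1@5 c2@11 c4@11 c3@13, authorship ....1....24.3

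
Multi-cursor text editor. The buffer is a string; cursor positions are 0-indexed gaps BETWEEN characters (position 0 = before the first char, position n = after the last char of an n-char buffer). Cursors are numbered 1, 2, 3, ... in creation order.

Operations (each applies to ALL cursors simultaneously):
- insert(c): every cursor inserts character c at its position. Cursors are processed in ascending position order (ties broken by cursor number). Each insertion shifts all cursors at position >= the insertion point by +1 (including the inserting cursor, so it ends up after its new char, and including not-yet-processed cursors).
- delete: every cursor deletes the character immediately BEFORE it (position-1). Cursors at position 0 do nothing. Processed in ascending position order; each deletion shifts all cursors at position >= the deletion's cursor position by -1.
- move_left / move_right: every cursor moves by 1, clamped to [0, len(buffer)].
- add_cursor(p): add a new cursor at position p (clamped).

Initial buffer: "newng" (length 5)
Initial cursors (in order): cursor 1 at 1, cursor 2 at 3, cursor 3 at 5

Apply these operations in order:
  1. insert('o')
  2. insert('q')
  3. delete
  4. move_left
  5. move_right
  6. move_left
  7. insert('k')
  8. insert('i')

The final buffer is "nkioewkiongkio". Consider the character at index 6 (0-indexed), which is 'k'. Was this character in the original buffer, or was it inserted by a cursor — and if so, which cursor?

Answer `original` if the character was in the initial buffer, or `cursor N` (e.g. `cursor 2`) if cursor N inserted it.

After op 1 (insert('o')): buffer="noewongo" (len 8), cursors c1@2 c2@5 c3@8, authorship .1..2..3
After op 2 (insert('q')): buffer="noqewoqngoq" (len 11), cursors c1@3 c2@7 c3@11, authorship .11..22..33
After op 3 (delete): buffer="noewongo" (len 8), cursors c1@2 c2@5 c3@8, authorship .1..2..3
After op 4 (move_left): buffer="noewongo" (len 8), cursors c1@1 c2@4 c3@7, authorship .1..2..3
After op 5 (move_right): buffer="noewongo" (len 8), cursors c1@2 c2@5 c3@8, authorship .1..2..3
After op 6 (move_left): buffer="noewongo" (len 8), cursors c1@1 c2@4 c3@7, authorship .1..2..3
After op 7 (insert('k')): buffer="nkoewkongko" (len 11), cursors c1@2 c2@6 c3@10, authorship .11..22..33
After op 8 (insert('i')): buffer="nkioewkiongkio" (len 14), cursors c1@3 c2@8 c3@13, authorship .111..222..333
Authorship (.=original, N=cursor N): . 1 1 1 . . 2 2 2 . . 3 3 3
Index 6: author = 2

Answer: cursor 2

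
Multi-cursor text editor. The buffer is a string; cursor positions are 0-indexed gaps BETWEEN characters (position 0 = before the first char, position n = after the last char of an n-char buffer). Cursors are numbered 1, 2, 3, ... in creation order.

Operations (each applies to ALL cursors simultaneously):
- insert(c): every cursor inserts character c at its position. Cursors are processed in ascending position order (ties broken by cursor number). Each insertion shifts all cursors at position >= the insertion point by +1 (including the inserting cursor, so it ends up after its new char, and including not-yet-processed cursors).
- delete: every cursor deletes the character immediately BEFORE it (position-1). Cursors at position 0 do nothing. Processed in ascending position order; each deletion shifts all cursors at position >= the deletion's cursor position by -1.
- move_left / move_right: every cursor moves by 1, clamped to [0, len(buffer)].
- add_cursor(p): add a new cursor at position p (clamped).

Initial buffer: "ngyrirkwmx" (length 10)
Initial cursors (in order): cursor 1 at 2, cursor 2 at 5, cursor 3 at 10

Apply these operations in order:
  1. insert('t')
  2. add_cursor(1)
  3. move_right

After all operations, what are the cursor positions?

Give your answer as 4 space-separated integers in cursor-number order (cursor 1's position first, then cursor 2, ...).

Answer: 4 8 13 2

Derivation:
After op 1 (insert('t')): buffer="ngtyritrkwmxt" (len 13), cursors c1@3 c2@7 c3@13, authorship ..1...2.....3
After op 2 (add_cursor(1)): buffer="ngtyritrkwmxt" (len 13), cursors c4@1 c1@3 c2@7 c3@13, authorship ..1...2.....3
After op 3 (move_right): buffer="ngtyritrkwmxt" (len 13), cursors c4@2 c1@4 c2@8 c3@13, authorship ..1...2.....3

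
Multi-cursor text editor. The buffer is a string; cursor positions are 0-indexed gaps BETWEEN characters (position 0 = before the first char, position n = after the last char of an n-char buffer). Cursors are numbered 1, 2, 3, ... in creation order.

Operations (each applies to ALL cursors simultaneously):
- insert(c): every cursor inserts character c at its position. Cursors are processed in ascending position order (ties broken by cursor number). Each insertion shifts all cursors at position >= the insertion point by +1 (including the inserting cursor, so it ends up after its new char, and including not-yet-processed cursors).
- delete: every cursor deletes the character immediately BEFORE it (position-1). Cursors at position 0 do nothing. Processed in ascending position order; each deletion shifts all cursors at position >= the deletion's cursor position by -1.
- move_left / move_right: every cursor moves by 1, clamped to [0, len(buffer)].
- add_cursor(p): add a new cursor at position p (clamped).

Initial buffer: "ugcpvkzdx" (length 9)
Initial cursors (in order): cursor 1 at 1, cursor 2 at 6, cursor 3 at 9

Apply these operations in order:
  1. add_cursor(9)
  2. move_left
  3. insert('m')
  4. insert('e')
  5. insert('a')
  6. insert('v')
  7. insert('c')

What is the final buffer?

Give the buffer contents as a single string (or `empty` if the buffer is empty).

After op 1 (add_cursor(9)): buffer="ugcpvkzdx" (len 9), cursors c1@1 c2@6 c3@9 c4@9, authorship .........
After op 2 (move_left): buffer="ugcpvkzdx" (len 9), cursors c1@0 c2@5 c3@8 c4@8, authorship .........
After op 3 (insert('m')): buffer="mugcpvmkzdmmx" (len 13), cursors c1@1 c2@7 c3@12 c4@12, authorship 1.....2...34.
After op 4 (insert('e')): buffer="meugcpvmekzdmmeex" (len 17), cursors c1@2 c2@9 c3@16 c4@16, authorship 11.....22...3434.
After op 5 (insert('a')): buffer="meaugcpvmeakzdmmeeaax" (len 21), cursors c1@3 c2@11 c3@20 c4@20, authorship 111.....222...343434.
After op 6 (insert('v')): buffer="meavugcpvmeavkzdmmeeaavvx" (len 25), cursors c1@4 c2@13 c3@24 c4@24, authorship 1111.....2222...34343434.
After op 7 (insert('c')): buffer="meavcugcpvmeavckzdmmeeaavvccx" (len 29), cursors c1@5 c2@15 c3@28 c4@28, authorship 11111.....22222...3434343434.

Answer: meavcugcpvmeavckzdmmeeaavvccx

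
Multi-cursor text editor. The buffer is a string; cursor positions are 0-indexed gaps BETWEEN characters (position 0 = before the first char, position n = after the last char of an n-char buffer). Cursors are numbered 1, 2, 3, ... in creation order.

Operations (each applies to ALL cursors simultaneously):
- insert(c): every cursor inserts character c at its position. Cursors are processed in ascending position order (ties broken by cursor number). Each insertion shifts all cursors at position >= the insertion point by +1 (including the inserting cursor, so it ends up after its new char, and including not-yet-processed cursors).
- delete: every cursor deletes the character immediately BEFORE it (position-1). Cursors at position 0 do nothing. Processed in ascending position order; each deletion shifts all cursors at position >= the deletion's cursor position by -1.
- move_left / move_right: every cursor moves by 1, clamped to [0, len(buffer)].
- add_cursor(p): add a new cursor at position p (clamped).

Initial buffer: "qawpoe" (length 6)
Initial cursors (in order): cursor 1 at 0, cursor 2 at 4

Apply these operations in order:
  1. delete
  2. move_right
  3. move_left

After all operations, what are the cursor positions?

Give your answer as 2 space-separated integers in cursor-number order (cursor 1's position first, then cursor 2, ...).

Answer: 0 3

Derivation:
After op 1 (delete): buffer="qawoe" (len 5), cursors c1@0 c2@3, authorship .....
After op 2 (move_right): buffer="qawoe" (len 5), cursors c1@1 c2@4, authorship .....
After op 3 (move_left): buffer="qawoe" (len 5), cursors c1@0 c2@3, authorship .....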